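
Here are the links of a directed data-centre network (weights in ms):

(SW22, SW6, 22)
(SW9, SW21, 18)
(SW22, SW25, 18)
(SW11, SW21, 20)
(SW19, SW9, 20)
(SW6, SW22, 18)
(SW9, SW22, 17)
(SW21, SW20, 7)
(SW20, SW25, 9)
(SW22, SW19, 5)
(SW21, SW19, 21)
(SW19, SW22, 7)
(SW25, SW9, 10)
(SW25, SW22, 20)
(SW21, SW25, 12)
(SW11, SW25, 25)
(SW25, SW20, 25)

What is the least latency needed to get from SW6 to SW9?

Enumerating some paths:
SW6 - SW22 - SW19 - SW9: 18+5+20 = 43
SW6 - SW22 - SW25 - SW9: 18+18+10 = 46
Cheapest is SW6 - SW22 - SW19 - SW9 at 43 ms.

43 ms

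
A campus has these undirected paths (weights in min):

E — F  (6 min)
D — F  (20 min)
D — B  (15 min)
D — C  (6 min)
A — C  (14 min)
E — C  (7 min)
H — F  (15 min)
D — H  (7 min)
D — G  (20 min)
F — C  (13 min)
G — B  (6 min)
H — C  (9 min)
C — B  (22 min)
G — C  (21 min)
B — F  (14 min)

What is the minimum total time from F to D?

Shortest distances from F:
F: 0
E: 6  (via F)
C: 13  (via F)
B: 14  (via F)
H: 15  (via F)
D: 19  (via C)
Shortest route: F → C → D = 19 min.

19 min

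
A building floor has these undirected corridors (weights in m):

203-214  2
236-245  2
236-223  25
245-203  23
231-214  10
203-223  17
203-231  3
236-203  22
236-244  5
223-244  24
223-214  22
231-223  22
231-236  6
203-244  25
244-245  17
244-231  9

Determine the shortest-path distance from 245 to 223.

Settle nodes by increasing distance from 245:
245: 0
236: 2  (via 245)
244: 7  (via 236)
231: 8  (via 236)
203: 11  (via 231)
214: 13  (via 203)
223: 27  (via 236)
Shortest route: 245 → 236 → 223 = 27 m.

27 m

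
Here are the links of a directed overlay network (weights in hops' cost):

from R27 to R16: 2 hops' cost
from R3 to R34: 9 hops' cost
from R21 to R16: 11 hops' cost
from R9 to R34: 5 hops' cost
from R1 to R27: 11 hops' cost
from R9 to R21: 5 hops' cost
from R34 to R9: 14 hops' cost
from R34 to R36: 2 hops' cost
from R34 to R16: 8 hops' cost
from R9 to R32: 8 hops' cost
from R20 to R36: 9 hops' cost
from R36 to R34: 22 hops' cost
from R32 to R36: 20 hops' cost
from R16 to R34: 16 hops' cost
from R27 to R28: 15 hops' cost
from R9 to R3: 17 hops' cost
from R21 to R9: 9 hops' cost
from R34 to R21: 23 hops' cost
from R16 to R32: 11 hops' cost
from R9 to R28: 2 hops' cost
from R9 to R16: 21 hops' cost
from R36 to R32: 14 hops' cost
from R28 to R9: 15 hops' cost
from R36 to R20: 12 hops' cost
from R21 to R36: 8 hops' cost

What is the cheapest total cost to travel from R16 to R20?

30 hops' cost

Candidate routes:
R16 → R32 → R36 → R20: 11+20+12 = 43
R16 → R34 → R36 → R20: 16+2+12 = 30
Cheapest is R16 → R34 → R36 → R20 at 30 hops' cost.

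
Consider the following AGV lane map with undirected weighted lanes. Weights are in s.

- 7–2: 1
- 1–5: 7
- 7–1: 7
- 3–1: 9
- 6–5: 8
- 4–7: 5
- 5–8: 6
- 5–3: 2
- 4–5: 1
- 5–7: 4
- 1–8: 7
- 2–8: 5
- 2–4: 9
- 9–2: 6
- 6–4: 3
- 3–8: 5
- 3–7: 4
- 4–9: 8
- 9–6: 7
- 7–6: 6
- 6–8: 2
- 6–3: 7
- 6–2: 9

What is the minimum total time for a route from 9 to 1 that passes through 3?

Shortest 9→3: 9 → 2 → 7 → 3 = 11
Best 3 to 1: 3 → 1 costing 9
Total via 3: 11 + 9 = 20 s.

20 s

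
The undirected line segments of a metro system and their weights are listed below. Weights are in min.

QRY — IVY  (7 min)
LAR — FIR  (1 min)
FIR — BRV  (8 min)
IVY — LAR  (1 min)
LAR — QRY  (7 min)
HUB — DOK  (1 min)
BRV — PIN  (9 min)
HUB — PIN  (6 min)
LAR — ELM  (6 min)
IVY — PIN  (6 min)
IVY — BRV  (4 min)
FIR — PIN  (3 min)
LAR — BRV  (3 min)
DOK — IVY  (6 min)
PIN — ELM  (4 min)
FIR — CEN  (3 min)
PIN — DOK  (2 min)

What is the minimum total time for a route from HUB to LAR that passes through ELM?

Shortest HUB→ELM: HUB–DOK–PIN–ELM = 7
Best ELM to LAR: ELM–LAR costing 6
Total via ELM: 7 + 6 = 13 min.

13 min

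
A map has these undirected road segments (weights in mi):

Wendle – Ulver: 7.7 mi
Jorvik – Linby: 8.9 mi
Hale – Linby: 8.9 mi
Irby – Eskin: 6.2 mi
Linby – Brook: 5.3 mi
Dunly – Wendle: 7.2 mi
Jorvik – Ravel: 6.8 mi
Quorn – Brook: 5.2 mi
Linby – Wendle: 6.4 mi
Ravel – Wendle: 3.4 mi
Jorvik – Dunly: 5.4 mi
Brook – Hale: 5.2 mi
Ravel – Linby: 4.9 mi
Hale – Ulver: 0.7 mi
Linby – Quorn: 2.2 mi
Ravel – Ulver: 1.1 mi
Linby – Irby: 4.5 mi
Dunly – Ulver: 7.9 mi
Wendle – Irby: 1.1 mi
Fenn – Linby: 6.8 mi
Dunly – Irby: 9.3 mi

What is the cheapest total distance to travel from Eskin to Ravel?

Enumerating some paths:
Eskin → Irby → Wendle → Ulver → Ravel: 6.2+1.1+7.7+1.1 = 16.1
Eskin → Irby → Linby → Ravel: 6.2+4.5+4.9 = 15.6
Eskin → Irby → Wendle → Ravel: 6.2+1.1+3.4 = 10.7
Cheapest is Eskin → Irby → Wendle → Ravel at 10.7 mi.

10.7 mi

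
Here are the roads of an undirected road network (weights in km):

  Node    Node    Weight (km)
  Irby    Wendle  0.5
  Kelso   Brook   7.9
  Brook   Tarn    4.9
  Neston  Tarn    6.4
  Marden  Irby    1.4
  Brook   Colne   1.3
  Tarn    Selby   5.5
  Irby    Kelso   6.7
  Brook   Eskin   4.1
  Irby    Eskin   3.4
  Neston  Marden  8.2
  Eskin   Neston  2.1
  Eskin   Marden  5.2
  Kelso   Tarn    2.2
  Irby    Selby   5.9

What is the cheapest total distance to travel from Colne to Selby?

11.7 km

Shortest distances from Colne:
Colne: 0
Brook: 1.3  (via Colne)
Eskin: 5.4  (via Brook)
Tarn: 6.2  (via Brook)
Neston: 7.5  (via Eskin)
Kelso: 8.4  (via Tarn)
Irby: 8.8  (via Eskin)
Wendle: 9.3  (via Irby)
Marden: 10.2  (via Irby)
Selby: 11.7  (via Tarn)
Shortest route: Colne → Brook → Tarn → Selby = 11.7 km.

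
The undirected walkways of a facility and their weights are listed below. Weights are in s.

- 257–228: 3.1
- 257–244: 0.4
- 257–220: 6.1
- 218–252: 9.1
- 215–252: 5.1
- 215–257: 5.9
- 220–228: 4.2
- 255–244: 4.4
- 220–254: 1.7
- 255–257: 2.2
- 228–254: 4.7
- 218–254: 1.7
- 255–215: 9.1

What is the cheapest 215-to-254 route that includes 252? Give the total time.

Shortest 215→252: 215–252 = 5.1
Shortest 252→254: 252–218–254 = 10.8
Total via 252: 5.1 + 10.8 = 15.9 s.

15.9 s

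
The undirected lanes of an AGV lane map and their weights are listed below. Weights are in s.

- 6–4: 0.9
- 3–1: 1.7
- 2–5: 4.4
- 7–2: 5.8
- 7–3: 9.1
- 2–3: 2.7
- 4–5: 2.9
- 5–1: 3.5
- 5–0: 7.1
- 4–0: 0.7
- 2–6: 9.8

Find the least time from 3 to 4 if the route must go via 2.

10 s

Best 3 to 2: 3 → 2 costing 2.7
Best 2 to 4: 2 → 5 → 4 costing 7.3
Total via 2: 2.7 + 7.3 = 10 s.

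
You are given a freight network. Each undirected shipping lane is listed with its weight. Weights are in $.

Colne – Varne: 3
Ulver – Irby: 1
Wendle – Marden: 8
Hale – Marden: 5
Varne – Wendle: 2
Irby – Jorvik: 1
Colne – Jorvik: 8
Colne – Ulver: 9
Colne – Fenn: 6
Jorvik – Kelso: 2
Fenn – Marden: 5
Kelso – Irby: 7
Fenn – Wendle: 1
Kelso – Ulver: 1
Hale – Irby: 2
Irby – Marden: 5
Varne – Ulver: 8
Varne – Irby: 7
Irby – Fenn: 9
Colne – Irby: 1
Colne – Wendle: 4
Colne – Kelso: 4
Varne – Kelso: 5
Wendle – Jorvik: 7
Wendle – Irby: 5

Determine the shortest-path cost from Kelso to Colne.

$3

Settle nodes by increasing distance from Kelso:
Kelso: 0
Ulver: 1  (via Kelso)
Irby: 2  (via Ulver)
Jorvik: 2  (via Kelso)
Colne: 3  (via Irby)
Shortest route: Kelso → Ulver → Irby → Colne = $3.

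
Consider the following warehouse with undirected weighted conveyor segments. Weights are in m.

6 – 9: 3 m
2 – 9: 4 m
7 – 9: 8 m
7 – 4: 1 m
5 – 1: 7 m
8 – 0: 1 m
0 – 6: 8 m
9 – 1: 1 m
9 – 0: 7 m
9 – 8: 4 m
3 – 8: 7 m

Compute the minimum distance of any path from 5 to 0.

13 m

Running Dijkstra from 5:
5: 0
1: 7  (via 5)
9: 8  (via 1)
6: 11  (via 9)
2: 12  (via 9)
8: 12  (via 9)
0: 13  (via 8)
Shortest route: 5–1–9–8–0 = 13 m.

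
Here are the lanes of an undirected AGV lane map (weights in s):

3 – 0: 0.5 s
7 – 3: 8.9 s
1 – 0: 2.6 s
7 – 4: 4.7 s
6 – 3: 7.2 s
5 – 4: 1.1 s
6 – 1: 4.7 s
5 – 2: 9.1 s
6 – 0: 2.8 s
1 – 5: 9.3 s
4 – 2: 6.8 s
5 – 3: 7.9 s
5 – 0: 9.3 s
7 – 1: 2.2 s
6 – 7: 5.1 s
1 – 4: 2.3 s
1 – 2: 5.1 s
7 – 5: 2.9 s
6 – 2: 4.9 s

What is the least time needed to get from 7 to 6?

Settle nodes by increasing distance from 7:
7: 0
1: 2.2  (via 7)
5: 2.9  (via 7)
4: 4  (via 5)
0: 4.8  (via 1)
6: 5.1  (via 7)
Shortest route: 7–6 = 5.1 s.

5.1 s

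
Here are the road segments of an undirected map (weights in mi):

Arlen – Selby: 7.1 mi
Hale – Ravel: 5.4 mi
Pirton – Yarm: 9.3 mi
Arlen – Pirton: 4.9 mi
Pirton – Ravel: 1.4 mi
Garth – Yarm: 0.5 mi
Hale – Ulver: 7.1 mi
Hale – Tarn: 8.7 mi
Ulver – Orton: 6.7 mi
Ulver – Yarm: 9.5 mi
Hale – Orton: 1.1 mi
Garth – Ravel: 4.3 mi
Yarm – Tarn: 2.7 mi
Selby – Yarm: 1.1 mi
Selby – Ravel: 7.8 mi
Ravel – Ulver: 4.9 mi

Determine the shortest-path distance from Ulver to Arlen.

Shortest distances from Ulver:
Ulver: 0
Ravel: 4.9  (via Ulver)
Pirton: 6.3  (via Ravel)
Orton: 6.7  (via Ulver)
Hale: 7.1  (via Ulver)
Garth: 9.2  (via Ravel)
Yarm: 9.5  (via Ulver)
Selby: 10.6  (via Yarm)
Arlen: 11.2  (via Pirton)
Shortest route: Ulver–Ravel–Pirton–Arlen = 11.2 mi.

11.2 mi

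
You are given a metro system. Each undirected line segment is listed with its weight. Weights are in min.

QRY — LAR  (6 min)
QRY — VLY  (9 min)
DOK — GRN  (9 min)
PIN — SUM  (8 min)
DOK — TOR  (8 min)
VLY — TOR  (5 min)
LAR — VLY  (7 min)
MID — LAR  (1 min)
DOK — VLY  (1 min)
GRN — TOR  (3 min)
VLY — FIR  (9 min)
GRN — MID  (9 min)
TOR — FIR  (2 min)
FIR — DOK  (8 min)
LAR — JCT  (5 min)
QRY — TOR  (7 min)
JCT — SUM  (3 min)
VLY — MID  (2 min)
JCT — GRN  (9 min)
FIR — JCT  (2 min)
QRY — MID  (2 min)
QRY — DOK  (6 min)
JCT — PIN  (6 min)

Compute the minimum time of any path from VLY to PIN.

Running Dijkstra from VLY:
VLY: 0
DOK: 1  (via VLY)
MID: 2  (via VLY)
LAR: 3  (via MID)
QRY: 4  (via MID)
TOR: 5  (via VLY)
FIR: 7  (via TOR)
JCT: 8  (via LAR)
GRN: 8  (via TOR)
SUM: 11  (via JCT)
PIN: 14  (via JCT)
Shortest route: VLY → MID → LAR → JCT → PIN = 14 min.

14 min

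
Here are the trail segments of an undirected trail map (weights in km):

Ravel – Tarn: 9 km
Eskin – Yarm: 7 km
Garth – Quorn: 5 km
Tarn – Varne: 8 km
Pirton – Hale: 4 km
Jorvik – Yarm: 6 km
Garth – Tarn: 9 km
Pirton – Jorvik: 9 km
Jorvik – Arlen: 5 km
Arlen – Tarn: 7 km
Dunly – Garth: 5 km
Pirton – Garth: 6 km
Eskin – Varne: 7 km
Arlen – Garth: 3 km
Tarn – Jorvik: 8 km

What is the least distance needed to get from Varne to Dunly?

22 km

Shortest distances from Varne:
Varne: 0
Eskin: 7  (via Varne)
Tarn: 8  (via Varne)
Yarm: 14  (via Eskin)
Arlen: 15  (via Tarn)
Jorvik: 16  (via Tarn)
Ravel: 17  (via Tarn)
Garth: 17  (via Tarn)
Dunly: 22  (via Garth)
Shortest route: Varne → Tarn → Garth → Dunly = 22 km.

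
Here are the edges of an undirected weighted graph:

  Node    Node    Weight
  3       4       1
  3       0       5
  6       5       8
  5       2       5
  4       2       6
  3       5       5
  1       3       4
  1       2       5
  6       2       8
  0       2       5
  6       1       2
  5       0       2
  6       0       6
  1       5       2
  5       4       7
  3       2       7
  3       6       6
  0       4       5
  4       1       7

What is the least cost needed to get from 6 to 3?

6

Settle nodes by increasing distance from 6:
6: 0
1: 2  (via 6)
5: 4  (via 1)
0: 6  (via 6)
3: 6  (via 6)
Shortest route: 6 → 3 = 6.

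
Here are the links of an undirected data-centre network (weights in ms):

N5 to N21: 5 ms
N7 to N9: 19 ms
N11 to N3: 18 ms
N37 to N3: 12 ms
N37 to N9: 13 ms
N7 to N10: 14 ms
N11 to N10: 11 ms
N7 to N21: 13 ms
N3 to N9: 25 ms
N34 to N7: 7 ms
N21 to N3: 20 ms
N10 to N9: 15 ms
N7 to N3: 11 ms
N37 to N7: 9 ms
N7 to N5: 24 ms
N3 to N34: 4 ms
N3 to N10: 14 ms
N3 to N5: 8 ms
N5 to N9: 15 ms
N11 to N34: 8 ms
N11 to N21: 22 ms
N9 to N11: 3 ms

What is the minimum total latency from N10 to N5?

Enumerating some paths:
N10 - N3 - N5: 14+8 = 22
N10 - N11 - N9 - N5: 11+3+15 = 29
N10 - N9 - N5: 15+15 = 30
The minimum is 22 ms via N10 - N3 - N5.

22 ms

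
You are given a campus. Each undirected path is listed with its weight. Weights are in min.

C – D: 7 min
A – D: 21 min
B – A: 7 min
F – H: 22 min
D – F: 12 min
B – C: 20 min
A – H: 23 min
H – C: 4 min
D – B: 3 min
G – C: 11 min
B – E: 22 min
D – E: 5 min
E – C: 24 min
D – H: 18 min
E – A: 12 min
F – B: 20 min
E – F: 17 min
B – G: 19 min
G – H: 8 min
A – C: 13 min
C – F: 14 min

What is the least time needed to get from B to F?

15 min

Settle nodes by increasing distance from B:
B: 0
D: 3  (via B)
A: 7  (via B)
E: 8  (via D)
C: 10  (via D)
H: 14  (via C)
F: 15  (via D)
Shortest route: B–D–F = 15 min.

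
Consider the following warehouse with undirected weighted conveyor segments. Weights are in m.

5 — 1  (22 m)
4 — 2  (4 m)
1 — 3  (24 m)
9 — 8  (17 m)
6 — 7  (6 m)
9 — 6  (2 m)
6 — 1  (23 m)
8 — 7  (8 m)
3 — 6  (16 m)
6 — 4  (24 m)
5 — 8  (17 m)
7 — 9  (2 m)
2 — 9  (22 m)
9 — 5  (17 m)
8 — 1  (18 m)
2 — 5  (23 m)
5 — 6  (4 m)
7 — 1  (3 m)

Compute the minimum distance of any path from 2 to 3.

Running Dijkstra from 2:
2: 0
4: 4  (via 2)
9: 22  (via 2)
5: 23  (via 2)
6: 24  (via 9)
7: 24  (via 9)
1: 27  (via 7)
8: 32  (via 7)
3: 40  (via 6)
Shortest route: 2 → 9 → 6 → 3 = 40 m.

40 m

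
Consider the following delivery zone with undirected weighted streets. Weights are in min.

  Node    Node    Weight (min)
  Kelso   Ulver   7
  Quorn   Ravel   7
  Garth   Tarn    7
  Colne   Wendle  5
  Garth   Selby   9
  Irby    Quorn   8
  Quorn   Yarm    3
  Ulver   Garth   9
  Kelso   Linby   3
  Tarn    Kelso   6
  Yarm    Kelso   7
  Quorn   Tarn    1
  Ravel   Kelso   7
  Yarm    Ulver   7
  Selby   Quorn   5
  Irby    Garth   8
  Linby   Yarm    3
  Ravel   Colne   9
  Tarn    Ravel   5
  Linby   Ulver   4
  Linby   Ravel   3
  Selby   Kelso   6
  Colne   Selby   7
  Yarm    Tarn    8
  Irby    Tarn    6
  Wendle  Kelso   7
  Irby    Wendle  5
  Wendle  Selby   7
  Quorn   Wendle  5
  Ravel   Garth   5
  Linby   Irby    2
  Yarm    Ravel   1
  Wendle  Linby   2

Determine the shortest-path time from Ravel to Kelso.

6 min

Running Dijkstra from Ravel:
Ravel: 0
Yarm: 1  (via Ravel)
Linby: 3  (via Ravel)
Quorn: 4  (via Yarm)
Tarn: 5  (via Ravel)
Wendle: 5  (via Linby)
Irby: 5  (via Linby)
Garth: 5  (via Ravel)
Kelso: 6  (via Linby)
Shortest route: Ravel–Linby–Kelso = 6 min.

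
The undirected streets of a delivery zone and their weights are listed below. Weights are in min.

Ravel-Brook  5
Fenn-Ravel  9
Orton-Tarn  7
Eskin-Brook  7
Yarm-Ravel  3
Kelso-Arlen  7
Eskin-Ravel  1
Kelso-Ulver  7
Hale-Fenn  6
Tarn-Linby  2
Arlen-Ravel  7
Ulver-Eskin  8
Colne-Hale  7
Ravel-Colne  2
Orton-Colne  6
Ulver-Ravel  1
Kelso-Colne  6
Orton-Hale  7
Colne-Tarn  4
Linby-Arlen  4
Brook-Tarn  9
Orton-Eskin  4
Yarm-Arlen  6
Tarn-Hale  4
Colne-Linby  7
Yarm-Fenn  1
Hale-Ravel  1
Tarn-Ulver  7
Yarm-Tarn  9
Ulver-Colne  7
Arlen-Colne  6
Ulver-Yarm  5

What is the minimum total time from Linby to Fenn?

Shortest distances from Linby:
Linby: 0
Tarn: 2  (via Linby)
Arlen: 4  (via Linby)
Colne: 6  (via Tarn)
Hale: 6  (via Tarn)
Ravel: 7  (via Hale)
Eskin: 8  (via Ravel)
Ulver: 8  (via Ravel)
Orton: 9  (via Tarn)
Yarm: 10  (via Arlen)
Fenn: 11  (via Yarm)
Shortest route: Linby → Arlen → Yarm → Fenn = 11 min.

11 min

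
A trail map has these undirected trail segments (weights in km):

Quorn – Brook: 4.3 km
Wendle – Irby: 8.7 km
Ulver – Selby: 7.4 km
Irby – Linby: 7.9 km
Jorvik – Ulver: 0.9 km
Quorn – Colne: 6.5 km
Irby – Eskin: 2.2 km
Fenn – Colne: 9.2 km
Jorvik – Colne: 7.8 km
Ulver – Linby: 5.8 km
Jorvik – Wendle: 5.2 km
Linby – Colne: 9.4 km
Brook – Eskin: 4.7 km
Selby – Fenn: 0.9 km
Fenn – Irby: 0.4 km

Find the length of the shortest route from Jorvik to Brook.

Candidate routes:
Jorvik → Colne → Quorn → Brook: 7.8+6.5+4.3 = 18.6
Jorvik → Ulver → Selby → Fenn → Irby → Eskin → Brook: 0.9+7.4+0.9+0.4+2.2+4.7 = 16.5
The minimum is 16.5 km via Jorvik → Ulver → Selby → Fenn → Irby → Eskin → Brook.

16.5 km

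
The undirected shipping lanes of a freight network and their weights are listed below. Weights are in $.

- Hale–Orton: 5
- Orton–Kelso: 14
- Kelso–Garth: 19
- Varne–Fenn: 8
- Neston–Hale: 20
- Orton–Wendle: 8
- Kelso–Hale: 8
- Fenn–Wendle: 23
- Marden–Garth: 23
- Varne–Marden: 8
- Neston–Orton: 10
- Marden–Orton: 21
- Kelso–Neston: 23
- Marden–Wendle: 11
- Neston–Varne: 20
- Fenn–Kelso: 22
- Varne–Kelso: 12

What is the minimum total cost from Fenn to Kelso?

$20

Settle nodes by increasing distance from Fenn:
Fenn: 0
Varne: 8  (via Fenn)
Marden: 16  (via Varne)
Kelso: 20  (via Varne)
Shortest route: Fenn–Varne–Kelso = $20.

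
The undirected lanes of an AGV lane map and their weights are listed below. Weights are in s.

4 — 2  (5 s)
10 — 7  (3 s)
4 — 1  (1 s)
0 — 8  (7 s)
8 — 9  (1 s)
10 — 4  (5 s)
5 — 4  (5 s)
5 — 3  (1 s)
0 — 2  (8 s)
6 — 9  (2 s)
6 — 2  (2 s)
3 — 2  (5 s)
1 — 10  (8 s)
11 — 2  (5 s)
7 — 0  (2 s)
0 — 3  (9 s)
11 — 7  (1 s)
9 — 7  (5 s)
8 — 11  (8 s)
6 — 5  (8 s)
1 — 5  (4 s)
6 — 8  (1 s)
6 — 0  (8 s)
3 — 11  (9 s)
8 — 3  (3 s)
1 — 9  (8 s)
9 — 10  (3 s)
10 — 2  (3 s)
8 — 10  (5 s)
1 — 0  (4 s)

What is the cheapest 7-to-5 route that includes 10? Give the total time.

11 s

Best 7 to 10: 7–10 costing 3
Best 10 to 5: 10–9–8–3–5 costing 8
Total via 10: 3 + 8 = 11 s.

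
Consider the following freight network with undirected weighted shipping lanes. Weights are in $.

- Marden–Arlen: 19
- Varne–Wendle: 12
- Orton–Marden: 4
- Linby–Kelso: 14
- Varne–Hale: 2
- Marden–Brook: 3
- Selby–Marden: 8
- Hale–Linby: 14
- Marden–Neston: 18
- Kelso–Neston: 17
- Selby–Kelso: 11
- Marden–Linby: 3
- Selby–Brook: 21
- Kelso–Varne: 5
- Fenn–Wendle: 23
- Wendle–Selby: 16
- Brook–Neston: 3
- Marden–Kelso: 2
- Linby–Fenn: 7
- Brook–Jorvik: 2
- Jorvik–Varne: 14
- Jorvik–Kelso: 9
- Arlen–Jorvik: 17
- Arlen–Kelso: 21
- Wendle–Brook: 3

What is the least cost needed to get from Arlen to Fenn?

$29

Settle nodes by increasing distance from Arlen:
Arlen: 0
Jorvik: 17  (via Arlen)
Brook: 19  (via Jorvik)
Marden: 19  (via Arlen)
Kelso: 21  (via Arlen)
Linby: 22  (via Marden)
Wendle: 22  (via Brook)
Neston: 22  (via Brook)
Orton: 23  (via Marden)
Varne: 26  (via Kelso)
Selby: 27  (via Marden)
Hale: 28  (via Varne)
Fenn: 29  (via Linby)
Shortest route: Arlen → Marden → Linby → Fenn = $29.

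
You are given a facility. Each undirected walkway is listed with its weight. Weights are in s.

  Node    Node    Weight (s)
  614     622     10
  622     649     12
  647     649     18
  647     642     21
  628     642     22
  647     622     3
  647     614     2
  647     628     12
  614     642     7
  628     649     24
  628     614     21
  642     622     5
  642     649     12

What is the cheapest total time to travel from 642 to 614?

7 s

Compare a few routes:
642 → 622 → 647 → 614: 5+3+2 = 10
642 → 614: 7 = 7
Cheapest is 642 → 614 at 7 s.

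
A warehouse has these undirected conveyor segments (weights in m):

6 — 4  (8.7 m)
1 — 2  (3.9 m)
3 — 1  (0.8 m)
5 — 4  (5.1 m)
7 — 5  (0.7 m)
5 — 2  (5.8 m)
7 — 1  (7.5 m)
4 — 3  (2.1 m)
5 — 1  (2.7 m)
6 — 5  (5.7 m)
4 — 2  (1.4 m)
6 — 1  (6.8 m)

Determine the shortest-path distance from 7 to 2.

6.5 m

Settle nodes by increasing distance from 7:
7: 0
5: 0.7  (via 7)
1: 3.4  (via 5)
3: 4.2  (via 1)
4: 5.8  (via 5)
6: 6.4  (via 5)
2: 6.5  (via 5)
Shortest route: 7–5–2 = 6.5 m.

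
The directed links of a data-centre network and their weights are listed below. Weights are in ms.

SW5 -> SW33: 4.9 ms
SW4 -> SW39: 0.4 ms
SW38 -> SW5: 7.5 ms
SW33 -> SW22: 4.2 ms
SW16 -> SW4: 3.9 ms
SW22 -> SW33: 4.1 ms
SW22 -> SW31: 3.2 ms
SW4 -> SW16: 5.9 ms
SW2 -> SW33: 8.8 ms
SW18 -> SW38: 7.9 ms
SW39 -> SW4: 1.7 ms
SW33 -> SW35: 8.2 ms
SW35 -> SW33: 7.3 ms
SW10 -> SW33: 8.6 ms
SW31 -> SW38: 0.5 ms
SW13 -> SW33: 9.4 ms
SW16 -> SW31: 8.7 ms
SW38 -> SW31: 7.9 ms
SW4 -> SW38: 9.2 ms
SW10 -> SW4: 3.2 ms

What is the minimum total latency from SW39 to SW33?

23.3 ms

Shortest distances from SW39:
SW39: 0
SW4: 1.7  (via SW39)
SW16: 7.6  (via SW4)
SW38: 10.9  (via SW4)
SW31: 16.3  (via SW16)
SW5: 18.4  (via SW38)
SW33: 23.3  (via SW5)
Shortest route: SW39–SW4–SW38–SW5–SW33 = 23.3 ms.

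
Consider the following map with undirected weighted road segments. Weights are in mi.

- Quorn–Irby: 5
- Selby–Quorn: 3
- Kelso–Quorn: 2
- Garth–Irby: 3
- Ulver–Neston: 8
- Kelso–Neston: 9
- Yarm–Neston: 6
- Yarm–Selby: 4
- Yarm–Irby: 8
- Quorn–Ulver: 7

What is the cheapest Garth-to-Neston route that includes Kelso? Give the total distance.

19 mi

Shortest Garth→Kelso: Garth → Irby → Quorn → Kelso = 10
Shortest Kelso→Neston: Kelso → Neston = 9
Total via Kelso: 10 + 9 = 19 mi.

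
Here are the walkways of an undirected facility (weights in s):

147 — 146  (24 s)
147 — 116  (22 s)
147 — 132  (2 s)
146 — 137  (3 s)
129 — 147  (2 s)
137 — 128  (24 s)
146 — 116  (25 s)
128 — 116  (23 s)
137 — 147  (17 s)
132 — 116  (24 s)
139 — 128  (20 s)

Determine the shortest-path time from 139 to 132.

Running Dijkstra from 139:
139: 0
128: 20  (via 139)
116: 43  (via 128)
137: 44  (via 128)
146: 47  (via 137)
147: 61  (via 137)
132: 63  (via 147)
Shortest route: 139 → 128 → 137 → 147 → 132 = 63 s.

63 s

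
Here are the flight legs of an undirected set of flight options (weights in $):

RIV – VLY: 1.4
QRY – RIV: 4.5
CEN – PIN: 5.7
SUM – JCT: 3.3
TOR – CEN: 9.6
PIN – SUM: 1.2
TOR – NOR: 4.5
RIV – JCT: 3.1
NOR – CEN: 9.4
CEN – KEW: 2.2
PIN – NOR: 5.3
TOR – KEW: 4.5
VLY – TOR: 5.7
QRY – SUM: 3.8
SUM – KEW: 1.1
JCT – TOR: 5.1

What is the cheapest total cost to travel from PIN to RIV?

$7.6

Shortest distances from PIN:
PIN: 0
SUM: 1.2  (via PIN)
KEW: 2.3  (via SUM)
JCT: 4.5  (via SUM)
CEN: 4.5  (via KEW)
QRY: 5  (via SUM)
NOR: 5.3  (via PIN)
TOR: 6.8  (via KEW)
RIV: 7.6  (via JCT)
Shortest route: PIN–SUM–JCT–RIV = $7.6.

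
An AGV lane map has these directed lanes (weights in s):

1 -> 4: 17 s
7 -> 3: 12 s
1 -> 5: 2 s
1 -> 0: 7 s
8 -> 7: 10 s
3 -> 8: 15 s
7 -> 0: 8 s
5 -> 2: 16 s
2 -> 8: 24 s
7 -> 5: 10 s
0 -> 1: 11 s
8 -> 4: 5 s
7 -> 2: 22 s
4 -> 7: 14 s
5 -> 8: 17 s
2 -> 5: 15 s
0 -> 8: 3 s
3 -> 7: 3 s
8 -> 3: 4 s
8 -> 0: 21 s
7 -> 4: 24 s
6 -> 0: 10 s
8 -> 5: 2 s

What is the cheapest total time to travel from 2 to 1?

Settle nodes by increasing distance from 2:
2: 0
5: 15  (via 2)
8: 24  (via 2)
3: 28  (via 8)
4: 29  (via 8)
7: 31  (via 3)
0: 39  (via 7)
1: 50  (via 0)
Shortest route: 2 → 8 → 3 → 7 → 0 → 1 = 50 s.

50 s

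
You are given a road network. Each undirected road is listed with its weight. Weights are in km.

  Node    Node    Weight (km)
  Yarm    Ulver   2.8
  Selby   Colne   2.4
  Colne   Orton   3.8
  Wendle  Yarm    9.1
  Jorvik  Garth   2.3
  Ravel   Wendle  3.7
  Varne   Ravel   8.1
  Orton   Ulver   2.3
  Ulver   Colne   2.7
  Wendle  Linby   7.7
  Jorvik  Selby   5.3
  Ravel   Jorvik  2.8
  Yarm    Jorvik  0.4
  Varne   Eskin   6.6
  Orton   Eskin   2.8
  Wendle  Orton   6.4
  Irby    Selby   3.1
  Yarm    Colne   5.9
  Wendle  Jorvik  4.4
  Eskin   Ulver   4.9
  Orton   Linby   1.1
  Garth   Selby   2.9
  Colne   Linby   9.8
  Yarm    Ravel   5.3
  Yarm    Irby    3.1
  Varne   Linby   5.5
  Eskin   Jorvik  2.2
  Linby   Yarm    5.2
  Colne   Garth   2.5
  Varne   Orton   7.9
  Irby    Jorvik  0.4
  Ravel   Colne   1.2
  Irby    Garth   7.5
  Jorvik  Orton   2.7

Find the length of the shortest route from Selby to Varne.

11.7 km

Running Dijkstra from Selby:
Selby: 0
Colne: 2.4  (via Selby)
Garth: 2.9  (via Selby)
Irby: 3.1  (via Selby)
Jorvik: 3.5  (via Irby)
Ravel: 3.6  (via Colne)
Yarm: 3.9  (via Jorvik)
Ulver: 5.1  (via Colne)
Eskin: 5.7  (via Jorvik)
Orton: 6.2  (via Colne)
Wendle: 7.3  (via Ravel)
Linby: 7.3  (via Orton)
Varne: 11.7  (via Ravel)
Shortest route: Selby–Colne–Ravel–Varne = 11.7 km.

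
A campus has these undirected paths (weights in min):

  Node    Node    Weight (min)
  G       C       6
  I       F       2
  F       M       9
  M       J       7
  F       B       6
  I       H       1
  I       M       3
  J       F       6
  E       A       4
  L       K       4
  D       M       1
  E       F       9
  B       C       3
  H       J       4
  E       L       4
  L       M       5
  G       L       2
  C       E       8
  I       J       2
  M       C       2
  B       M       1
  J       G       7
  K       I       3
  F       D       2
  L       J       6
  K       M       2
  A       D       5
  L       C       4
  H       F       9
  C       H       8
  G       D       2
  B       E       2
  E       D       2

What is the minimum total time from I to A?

9 min

Enumerating some paths:
I–F–D–A: 2+2+5 = 9
I–F–D–E–A: 2+2+2+4 = 10
Cheapest is I–F–D–A at 9 min.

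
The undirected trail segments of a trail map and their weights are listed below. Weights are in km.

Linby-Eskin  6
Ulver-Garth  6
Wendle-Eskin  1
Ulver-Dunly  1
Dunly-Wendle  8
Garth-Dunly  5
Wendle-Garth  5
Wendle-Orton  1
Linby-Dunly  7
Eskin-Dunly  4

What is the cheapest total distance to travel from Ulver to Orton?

Enumerating some paths:
Ulver - Dunly - Wendle - Orton: 1+8+1 = 10
Ulver - Dunly - Eskin - Wendle - Orton: 1+4+1+1 = 7
The minimum is 7 km via Ulver - Dunly - Eskin - Wendle - Orton.

7 km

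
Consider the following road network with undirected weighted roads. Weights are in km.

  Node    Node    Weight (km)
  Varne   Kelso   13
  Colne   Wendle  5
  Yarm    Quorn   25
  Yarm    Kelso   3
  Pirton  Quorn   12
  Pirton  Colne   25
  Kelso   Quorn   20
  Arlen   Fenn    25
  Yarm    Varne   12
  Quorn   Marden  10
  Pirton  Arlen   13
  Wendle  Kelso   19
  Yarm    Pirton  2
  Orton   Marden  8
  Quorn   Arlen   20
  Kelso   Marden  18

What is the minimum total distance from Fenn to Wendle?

62 km

Settle nodes by increasing distance from Fenn:
Fenn: 0
Arlen: 25  (via Fenn)
Pirton: 38  (via Arlen)
Yarm: 40  (via Pirton)
Kelso: 43  (via Yarm)
Quorn: 45  (via Arlen)
Varne: 52  (via Yarm)
Marden: 55  (via Quorn)
Wendle: 62  (via Kelso)
Shortest route: Fenn–Arlen–Pirton–Yarm–Kelso–Wendle = 62 km.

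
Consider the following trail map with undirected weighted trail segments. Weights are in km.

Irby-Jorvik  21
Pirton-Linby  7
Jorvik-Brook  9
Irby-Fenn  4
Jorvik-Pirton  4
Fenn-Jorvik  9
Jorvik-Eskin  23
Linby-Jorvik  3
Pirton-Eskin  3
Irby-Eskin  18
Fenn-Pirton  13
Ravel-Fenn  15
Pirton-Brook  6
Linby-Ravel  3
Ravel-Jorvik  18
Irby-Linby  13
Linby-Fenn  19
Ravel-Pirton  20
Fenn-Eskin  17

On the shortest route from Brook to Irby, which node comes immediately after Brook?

Jorvik

Compare a few routes:
Brook - Pirton - Jorvik - Fenn - Irby: 6+4+9+4 = 23
Brook - Jorvik - Fenn - Irby: 9+9+4 = 22
Brook - Pirton - Fenn - Irby: 6+13+4 = 23
Cheapest is Brook - Jorvik - Fenn - Irby at 22 km.
So from Brook the first move is to Jorvik.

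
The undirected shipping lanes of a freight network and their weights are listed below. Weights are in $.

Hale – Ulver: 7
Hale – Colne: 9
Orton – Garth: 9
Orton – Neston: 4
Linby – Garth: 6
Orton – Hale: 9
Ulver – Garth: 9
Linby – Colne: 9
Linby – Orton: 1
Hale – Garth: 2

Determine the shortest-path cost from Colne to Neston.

Enumerating some paths:
Colne → Linby → Orton → Neston: 9+1+4 = 14
Colne → Hale → Garth → Linby → Orton → Neston: 9+2+6+1+4 = 22
The minimum is $14 via Colne → Linby → Orton → Neston.

$14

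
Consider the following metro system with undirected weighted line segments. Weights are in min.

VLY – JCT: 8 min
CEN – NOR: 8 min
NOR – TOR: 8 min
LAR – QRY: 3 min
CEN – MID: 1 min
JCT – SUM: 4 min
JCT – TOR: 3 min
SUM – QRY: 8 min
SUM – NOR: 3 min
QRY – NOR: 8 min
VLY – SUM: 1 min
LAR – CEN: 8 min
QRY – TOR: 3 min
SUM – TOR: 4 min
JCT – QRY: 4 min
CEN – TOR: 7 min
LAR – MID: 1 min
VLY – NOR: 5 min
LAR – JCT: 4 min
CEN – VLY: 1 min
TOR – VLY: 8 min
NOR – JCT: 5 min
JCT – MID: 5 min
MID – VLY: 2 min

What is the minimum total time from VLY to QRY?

Running Dijkstra from VLY:
VLY: 0
CEN: 1  (via VLY)
SUM: 1  (via VLY)
MID: 2  (via VLY)
LAR: 3  (via MID)
NOR: 4  (via SUM)
TOR: 5  (via SUM)
JCT: 5  (via SUM)
QRY: 6  (via LAR)
Shortest route: VLY → MID → LAR → QRY = 6 min.

6 min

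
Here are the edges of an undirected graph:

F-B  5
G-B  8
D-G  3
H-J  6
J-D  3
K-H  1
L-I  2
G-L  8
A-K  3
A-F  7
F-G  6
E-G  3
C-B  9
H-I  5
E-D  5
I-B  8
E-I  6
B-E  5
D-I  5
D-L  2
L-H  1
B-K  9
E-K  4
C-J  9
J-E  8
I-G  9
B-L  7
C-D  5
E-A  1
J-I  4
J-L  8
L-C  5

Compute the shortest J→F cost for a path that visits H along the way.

Shortest J→H: J–H = 6
Best H to F: H–K–A–F costing 11
Total via H: 6 + 11 = 17.

17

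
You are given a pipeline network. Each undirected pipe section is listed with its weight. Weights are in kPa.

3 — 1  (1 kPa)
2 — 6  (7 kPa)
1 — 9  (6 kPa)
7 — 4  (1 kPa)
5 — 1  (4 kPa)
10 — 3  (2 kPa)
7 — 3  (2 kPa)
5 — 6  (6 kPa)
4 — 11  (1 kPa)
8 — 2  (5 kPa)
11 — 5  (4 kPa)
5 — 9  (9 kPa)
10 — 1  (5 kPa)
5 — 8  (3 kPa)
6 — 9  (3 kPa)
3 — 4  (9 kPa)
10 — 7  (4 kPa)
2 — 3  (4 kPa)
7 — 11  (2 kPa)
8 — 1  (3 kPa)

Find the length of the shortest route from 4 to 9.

10 kPa

Candidate routes:
4 → 7 → 3 → 1 → 9: 1+2+1+6 = 10
4 → 11 → 7 → 3 → 1 → 9: 1+2+2+1+6 = 12
The minimum is 10 kPa via 4 → 7 → 3 → 1 → 9.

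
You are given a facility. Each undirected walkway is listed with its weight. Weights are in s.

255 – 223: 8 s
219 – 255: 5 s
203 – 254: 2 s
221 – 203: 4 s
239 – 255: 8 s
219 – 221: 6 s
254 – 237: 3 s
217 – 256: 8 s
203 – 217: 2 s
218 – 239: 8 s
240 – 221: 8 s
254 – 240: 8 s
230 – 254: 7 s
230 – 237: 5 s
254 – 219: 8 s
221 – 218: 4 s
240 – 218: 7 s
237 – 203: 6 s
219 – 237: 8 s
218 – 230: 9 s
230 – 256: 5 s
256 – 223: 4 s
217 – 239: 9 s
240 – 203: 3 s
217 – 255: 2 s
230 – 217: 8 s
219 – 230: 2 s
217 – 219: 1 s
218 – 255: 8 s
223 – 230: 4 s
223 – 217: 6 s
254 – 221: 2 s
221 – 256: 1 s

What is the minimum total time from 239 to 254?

Running Dijkstra from 239:
239: 0
218: 8  (via 239)
255: 8  (via 239)
217: 9  (via 239)
219: 10  (via 217)
203: 11  (via 217)
230: 12  (via 219)
221: 12  (via 218)
256: 13  (via 221)
254: 13  (via 203)
Shortest route: 239 → 217 → 203 → 254 = 13 s.

13 s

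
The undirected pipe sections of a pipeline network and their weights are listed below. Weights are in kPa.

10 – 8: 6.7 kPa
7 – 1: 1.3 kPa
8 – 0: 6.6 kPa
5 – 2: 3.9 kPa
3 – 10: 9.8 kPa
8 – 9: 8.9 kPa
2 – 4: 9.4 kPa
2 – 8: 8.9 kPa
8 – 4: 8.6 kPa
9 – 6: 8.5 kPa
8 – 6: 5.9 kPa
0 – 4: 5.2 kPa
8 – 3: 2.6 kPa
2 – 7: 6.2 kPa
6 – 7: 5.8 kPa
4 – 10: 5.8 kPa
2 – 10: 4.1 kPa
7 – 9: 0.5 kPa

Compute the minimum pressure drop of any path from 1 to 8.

10.7 kPa

Candidate routes:
1 - 7 - 9 - 6 - 8: 1.3+0.5+8.5+5.9 = 16.2
1 - 7 - 9 - 8: 1.3+0.5+8.9 = 10.7
1 - 7 - 6 - 8: 1.3+5.8+5.9 = 13
The minimum is 10.7 kPa via 1 - 7 - 9 - 8.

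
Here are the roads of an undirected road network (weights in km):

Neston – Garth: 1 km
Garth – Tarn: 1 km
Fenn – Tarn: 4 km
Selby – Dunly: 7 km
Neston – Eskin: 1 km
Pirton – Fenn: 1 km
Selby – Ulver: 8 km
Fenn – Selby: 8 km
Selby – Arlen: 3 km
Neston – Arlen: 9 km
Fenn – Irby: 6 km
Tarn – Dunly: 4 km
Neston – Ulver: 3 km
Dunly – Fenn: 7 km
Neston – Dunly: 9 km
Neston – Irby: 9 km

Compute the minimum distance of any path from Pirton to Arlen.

12 km

Candidate routes:
Pirton - Fenn - Selby - Arlen: 1+8+3 = 12
Pirton - Fenn - Tarn - Garth - Neston - Arlen: 1+4+1+1+9 = 16
Cheapest is Pirton - Fenn - Selby - Arlen at 12 km.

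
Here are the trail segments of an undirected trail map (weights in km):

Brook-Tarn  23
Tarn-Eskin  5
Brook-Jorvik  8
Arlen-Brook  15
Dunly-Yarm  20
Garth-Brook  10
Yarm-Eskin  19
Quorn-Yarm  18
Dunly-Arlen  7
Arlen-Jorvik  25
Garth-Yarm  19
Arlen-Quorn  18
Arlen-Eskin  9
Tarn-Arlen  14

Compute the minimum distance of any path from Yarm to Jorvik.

37 km

Running Dijkstra from Yarm:
Yarm: 0
Quorn: 18  (via Yarm)
Eskin: 19  (via Yarm)
Garth: 19  (via Yarm)
Dunly: 20  (via Yarm)
Tarn: 24  (via Eskin)
Arlen: 27  (via Dunly)
Brook: 29  (via Garth)
Jorvik: 37  (via Brook)
Shortest route: Yarm–Garth–Brook–Jorvik = 37 km.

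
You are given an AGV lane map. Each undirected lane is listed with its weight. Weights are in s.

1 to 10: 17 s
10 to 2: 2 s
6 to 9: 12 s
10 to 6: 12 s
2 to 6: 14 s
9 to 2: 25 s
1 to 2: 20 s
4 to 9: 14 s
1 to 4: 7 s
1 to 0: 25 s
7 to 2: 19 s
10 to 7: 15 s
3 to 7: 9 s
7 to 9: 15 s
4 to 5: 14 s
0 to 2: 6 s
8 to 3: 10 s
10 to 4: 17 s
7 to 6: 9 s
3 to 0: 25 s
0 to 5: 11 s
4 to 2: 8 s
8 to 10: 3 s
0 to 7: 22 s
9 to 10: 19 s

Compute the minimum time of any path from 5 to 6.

31 s

Running Dijkstra from 5:
5: 0
0: 11  (via 5)
4: 14  (via 5)
2: 17  (via 0)
10: 19  (via 2)
1: 21  (via 4)
8: 22  (via 10)
9: 28  (via 4)
6: 31  (via 2)
Shortest route: 5 → 0 → 2 → 6 = 31 s.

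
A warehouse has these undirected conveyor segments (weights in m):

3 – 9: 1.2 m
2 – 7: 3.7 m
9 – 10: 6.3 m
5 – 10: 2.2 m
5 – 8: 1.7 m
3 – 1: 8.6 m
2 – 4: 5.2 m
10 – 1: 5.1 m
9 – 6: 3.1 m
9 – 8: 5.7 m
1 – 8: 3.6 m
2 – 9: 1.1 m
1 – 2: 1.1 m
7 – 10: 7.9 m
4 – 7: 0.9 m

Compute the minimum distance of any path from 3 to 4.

Settle nodes by increasing distance from 3:
3: 0
9: 1.2  (via 3)
2: 2.3  (via 9)
1: 3.4  (via 2)
6: 4.3  (via 9)
7: 6  (via 2)
4: 6.9  (via 7)
Shortest route: 3–9–2–7–4 = 6.9 m.

6.9 m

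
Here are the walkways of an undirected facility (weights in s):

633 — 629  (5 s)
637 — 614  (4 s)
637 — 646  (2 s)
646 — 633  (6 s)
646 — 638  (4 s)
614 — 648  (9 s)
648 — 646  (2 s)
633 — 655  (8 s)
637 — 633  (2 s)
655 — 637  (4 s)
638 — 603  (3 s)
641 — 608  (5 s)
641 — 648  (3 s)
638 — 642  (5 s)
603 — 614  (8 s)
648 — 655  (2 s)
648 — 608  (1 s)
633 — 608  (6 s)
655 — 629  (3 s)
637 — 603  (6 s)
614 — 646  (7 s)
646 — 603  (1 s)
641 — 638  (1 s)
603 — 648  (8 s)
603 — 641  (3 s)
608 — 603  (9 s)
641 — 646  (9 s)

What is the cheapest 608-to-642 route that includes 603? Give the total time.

12 s

Shortest 608→603: 608 → 648 → 646 → 603 = 4
Shortest 603→642: 603 → 638 → 642 = 8
Total via 603: 4 + 8 = 12 s.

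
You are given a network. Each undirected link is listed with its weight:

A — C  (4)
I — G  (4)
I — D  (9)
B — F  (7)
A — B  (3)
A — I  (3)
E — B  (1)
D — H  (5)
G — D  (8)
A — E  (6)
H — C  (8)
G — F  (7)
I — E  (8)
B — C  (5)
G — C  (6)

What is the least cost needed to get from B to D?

15

Shortest distances from B:
B: 0
E: 1  (via B)
A: 3  (via B)
C: 5  (via B)
I: 6  (via A)
F: 7  (via B)
G: 10  (via I)
H: 13  (via C)
D: 15  (via I)
Shortest route: B → A → I → D = 15.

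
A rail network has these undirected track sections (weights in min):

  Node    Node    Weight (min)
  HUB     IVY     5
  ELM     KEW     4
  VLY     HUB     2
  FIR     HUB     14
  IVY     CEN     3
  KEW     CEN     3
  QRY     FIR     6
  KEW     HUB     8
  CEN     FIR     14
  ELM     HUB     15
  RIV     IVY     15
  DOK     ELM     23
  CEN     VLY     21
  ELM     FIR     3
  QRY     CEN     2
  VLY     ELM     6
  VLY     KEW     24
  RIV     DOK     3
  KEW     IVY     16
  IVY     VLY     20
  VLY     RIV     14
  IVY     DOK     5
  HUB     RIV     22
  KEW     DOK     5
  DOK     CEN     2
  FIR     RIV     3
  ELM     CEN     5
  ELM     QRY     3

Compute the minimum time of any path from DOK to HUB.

Running Dijkstra from DOK:
DOK: 0
CEN: 2  (via DOK)
RIV: 3  (via DOK)
QRY: 4  (via CEN)
KEW: 5  (via DOK)
IVY: 5  (via DOK)
FIR: 6  (via RIV)
ELM: 7  (via CEN)
HUB: 10  (via IVY)
Shortest route: DOK → IVY → HUB = 10 min.

10 min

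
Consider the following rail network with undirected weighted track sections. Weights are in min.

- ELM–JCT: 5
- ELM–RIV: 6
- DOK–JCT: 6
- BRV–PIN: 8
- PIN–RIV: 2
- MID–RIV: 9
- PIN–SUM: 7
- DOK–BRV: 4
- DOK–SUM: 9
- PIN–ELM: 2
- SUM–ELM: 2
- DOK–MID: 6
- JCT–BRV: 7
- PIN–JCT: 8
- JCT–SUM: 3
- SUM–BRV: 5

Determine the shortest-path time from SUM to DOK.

Enumerating some paths:
SUM → ELM → PIN → BRV → DOK: 2+2+8+4 = 16
SUM → JCT → BRV → DOK: 3+7+4 = 14
SUM → ELM → JCT → DOK: 2+5+6 = 13
SUM → DOK: 9 = 9
Cheapest is SUM → DOK at 9 min.

9 min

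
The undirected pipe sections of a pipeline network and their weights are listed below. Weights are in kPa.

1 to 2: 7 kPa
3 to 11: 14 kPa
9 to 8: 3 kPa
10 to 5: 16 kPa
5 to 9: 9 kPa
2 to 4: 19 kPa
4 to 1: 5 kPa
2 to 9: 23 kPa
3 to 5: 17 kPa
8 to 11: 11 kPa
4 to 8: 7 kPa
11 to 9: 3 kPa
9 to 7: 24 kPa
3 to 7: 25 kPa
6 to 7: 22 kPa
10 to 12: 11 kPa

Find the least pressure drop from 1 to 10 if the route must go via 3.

Best 1 to 3: 1–4–8–9–11–3 costing 32
Best 3 to 10: 3–5–10 costing 33
Total via 3: 32 + 33 = 65 kPa.

65 kPa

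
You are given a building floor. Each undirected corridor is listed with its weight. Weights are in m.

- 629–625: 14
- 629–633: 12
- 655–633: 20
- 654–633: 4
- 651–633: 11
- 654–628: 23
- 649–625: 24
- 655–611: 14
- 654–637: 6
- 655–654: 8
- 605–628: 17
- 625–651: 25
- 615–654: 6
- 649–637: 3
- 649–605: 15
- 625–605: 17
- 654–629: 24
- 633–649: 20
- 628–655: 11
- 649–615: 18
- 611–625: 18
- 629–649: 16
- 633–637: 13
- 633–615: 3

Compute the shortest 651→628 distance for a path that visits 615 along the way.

39 m

Shortest 651→615: 651–633–615 = 14
Shortest 615→628: 615–654–655–628 = 25
Total via 615: 14 + 25 = 39 m.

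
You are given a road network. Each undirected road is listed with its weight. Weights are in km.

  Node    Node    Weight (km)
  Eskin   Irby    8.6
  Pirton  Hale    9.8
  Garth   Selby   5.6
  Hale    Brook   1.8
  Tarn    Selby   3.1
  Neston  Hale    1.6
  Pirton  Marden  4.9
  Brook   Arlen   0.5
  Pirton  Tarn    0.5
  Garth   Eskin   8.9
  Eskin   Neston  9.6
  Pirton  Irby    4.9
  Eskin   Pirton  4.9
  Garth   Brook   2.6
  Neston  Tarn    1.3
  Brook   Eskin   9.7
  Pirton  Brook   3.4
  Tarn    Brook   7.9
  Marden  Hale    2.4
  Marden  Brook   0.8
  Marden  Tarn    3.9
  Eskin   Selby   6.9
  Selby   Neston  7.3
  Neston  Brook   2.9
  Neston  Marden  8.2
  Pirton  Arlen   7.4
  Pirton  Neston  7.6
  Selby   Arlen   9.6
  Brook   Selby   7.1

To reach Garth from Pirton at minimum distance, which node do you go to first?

Brook

Compare a few routes:
Pirton–Tarn–Marden–Brook–Garth: 0.5+3.9+0.8+2.6 = 7.8
Pirton–Brook–Garth: 3.4+2.6 = 6
Pirton–Tarn–Neston–Brook–Garth: 0.5+1.3+2.9+2.6 = 7.3
The minimum is 6 km via Pirton–Brook–Garth.
So from Pirton the first move is to Brook.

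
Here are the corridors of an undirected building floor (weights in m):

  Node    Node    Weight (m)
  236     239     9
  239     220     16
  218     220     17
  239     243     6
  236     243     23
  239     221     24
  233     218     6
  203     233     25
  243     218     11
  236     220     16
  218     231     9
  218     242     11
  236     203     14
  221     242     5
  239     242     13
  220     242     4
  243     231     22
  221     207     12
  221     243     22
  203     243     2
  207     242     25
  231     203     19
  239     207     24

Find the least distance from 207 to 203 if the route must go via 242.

38 m

Best 207 to 242: 207 → 221 → 242 costing 17
Shortest 242→203: 242 → 239 → 243 → 203 = 21
Total via 242: 17 + 21 = 38 m.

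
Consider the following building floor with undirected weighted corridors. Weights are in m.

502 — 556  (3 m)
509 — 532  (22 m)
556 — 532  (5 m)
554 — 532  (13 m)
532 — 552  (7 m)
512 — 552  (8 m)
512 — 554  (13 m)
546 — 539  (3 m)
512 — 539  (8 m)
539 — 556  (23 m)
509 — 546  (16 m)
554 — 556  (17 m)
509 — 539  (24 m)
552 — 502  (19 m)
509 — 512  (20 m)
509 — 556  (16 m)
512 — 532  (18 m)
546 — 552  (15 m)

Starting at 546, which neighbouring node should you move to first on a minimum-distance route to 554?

Candidate routes:
546–552–512–554: 15+8+13 = 36
546–552–532–554: 15+7+13 = 35
546–539–512–554: 3+8+13 = 24
The minimum is 24 m via 546–539–512–554.
So from 546 the first move is to 539.

539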